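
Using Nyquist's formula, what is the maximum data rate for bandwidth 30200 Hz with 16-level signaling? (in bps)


Rate = 2 * B * log2(M) = 2 * 30200 * 4.0 = 241600.0

241600.0 bps


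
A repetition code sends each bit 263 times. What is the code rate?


Rate = k/n = 1/263

1/263


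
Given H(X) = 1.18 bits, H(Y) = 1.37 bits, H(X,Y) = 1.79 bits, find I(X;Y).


I(X;Y) = H(X) + H(Y) - H(X,Y) = 1.18 + 1.37 - 1.79 = 0.76

0.76 bits


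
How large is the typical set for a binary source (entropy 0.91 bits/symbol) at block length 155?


log2|A_typical| = nH = 155 * 0.91 = 141.05, so |A_typical| ~ 2^141.05 = 2.886e+42

2.886e+42


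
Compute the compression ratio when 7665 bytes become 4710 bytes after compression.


Ratio = original / compressed = 7665 / 4710 = 1.6274

1.6274


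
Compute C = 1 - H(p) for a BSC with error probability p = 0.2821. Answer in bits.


H(p) = -p*log2(p) - (1-p)*log2(1-p) = -0.2821*log2(0.2821) - 0.7179*log2(0.7179) = 0.515036 + 0.343260 = 0.8583. C = 1 - H(p) = 1 - 0.8583 = 0.1417

0.1417 bits


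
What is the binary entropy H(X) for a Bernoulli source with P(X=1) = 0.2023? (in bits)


H = -p*log2(p) - (1-p)*log2(1-p). -0.2023*log2(0.2023) = 0.466389; -0.7977*log2(0.7977) = 0.260115. H = 0.466389 + 0.260115 = 0.7265

0.7265 bits


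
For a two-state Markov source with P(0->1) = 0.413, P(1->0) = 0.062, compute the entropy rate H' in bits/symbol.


Stationary distribution: pi_0 = p10/(p01+p10) = 0.1305, pi_1 = 0.8695. Entropy rate H' = pi_0*H(p01) + pi_1*H(p10) = 0.1305*0.978 + 0.8695*0.3353 = 0.4192

0.4192 bits/symbol


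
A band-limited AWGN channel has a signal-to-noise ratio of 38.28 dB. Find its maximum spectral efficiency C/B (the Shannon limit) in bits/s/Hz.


SNR_linear = 10^(38.28/10) = 6729.7666; C/B = log2(1 + SNR_linear) = log2(1 + 6729.7666) = 12.7166

12.7166 bits/s/Hz


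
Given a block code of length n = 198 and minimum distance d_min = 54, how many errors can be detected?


Detection capability = d_min - 1 = 54 - 1 = 53

53 errors


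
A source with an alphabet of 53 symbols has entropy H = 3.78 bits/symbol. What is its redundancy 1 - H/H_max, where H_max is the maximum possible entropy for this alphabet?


H_max = log2(K) = log2(53) = 5.7279 bits/symbol. Redundancy = 1 - H/H_max = 1 - 3.78/5.7279 = 1 - 0.6599 = 0.3401

0.3401


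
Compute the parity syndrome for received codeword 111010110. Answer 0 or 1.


Syndrome = XOR of all bits = 1 XOR 1 XOR 1 XOR 0 XOR 1 XOR 0 XOR 1 XOR 1 XOR 0 = 0

0


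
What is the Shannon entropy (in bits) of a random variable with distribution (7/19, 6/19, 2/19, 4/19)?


H = -sum(p_i * log2(p_i)). Terms: -(7/19)*log2(7/19) = 0.530737; -(6/19)*log2(6/19) = 0.525147; -(2/19)*log2(2/19) = 0.341887; -(4/19)*log2(4/19) = 0.473248. H = 0.530737 + 0.525147 + 0.341887 + 0.473248 = 1.871

1.871 bits


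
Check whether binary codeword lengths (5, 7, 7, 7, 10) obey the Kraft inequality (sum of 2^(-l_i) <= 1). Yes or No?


Kraft sum = sum(2^(-l_i)) = 0.0557, need <= 1. Result: satisfied (a binary prefix-free code with these lengths exists)

Yes


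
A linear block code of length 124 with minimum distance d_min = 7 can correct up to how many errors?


Correction capability = floor((d-1)/2) = floor((7-1)/2) = 3

3 errors


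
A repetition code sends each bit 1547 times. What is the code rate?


Rate = k/n = 1/1547

1/1547


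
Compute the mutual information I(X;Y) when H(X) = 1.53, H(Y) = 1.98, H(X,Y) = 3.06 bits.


I(X;Y) = H(X) + H(Y) - H(X,Y) = 1.53 + 1.98 - 3.06 = 0.45

0.45 bits


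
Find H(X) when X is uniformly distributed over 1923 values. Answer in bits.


H = log2(n) = log2(1923) = 10.9091

10.9091 bits


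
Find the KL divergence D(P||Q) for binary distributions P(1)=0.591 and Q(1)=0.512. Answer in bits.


KL = p*log2(p/q) + (1-p)*log2((1-p)/(1-q)) = 0.591*log2(0.591/0.512) + 0.409*log2(0.409/0.488) = 0.0181

0.0181 bits


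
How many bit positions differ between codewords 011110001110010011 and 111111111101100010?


Count differing positions: ^ . . . . ^ ^ ^ . . ^ ^ ^ ^ . . . ^ = 9 differences

9


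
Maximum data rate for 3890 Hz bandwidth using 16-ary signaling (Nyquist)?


Rate = 2 * B * log2(M) = 2 * 3890 * 4.0 = 31120.0

31120.0 bps


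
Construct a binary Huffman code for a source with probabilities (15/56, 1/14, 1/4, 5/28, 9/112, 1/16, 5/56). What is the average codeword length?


Huffman construction (repeatedly merge the two least-probable nodes; each merge adds 1 bit to every symbol beneath it): 1/16 + 1/14 = 15/112; 9/112 + 5/56 = 19/112; 15/112 + 19/112 = 17/56; 5/28 + 1/4 = 3/7; 15/56 + 17/56 = 4/7; 3/7 + 4/7 = 1. Resulting codeword lengths (in the order the probabilities were given): (2, 4, 2, 2, 4, 4, 4). L_avg = sum(p_i * l_i) = 15/56*2 + 1/14*4 + 1/4*2 + 5/28*2 + 9/112*4 + 1/16*4 + 5/56*4 = 73/28 = 2.6071

2.6071 bits


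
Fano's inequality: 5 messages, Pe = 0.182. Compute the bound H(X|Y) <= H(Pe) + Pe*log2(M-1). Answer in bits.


H(Pe) = -Pe*log2(Pe) - (1-Pe)*log2(1-Pe) = -0.182*log2(0.182) - 0.818*log2(0.818) = 0.447354 + 0.237079 = 0.6844. Pe*log2(M-1) = 0.182*log2(4) = 0.364000. Bound = H(Pe) + Pe*log2(M-1) = 0.447354 + 0.237079 + 0.364000 = 1.0484

1.0484 bits


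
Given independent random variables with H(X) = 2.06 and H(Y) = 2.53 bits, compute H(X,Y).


For independent variables, H(X,Y) = H(X) + H(Y) = 2.06 + 2.53 = 4.59

4.59 bits


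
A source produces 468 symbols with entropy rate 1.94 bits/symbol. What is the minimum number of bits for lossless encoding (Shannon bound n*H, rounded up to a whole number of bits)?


Minimum bits >= n * H = 468 * 1.94 = 907.92, rounded up to a whole number of bits = 908

908 bits


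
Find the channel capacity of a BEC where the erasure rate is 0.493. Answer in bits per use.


C = 1 - epsilon = 1 - 0.493 = 0.507

0.507 bits


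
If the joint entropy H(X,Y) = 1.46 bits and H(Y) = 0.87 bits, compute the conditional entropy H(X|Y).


H(X|Y) = H(X,Y) - H(Y) = 1.46 - 0.87 = 0.59

0.59 bits


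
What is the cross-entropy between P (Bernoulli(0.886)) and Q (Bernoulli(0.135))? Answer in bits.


H(P,Q) = -p*log2(q) - (1-p)*log2(1-q). -0.886*log2(0.135) = 2.559626; -0.114*log2(0.865) = 0.023852. H(P,Q) = 2.559626 + 0.023852 = 2.5835

2.5835 bits


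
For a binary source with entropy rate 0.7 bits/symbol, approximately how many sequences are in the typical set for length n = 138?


log2|A_typical| = nH = 138 * 0.7 = 96.6, so |A_typical| ~ 2^96.6 = 1.201e+29

1.201e+29


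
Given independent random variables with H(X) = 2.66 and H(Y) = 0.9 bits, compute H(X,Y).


For independent variables, H(X,Y) = H(X) + H(Y) = 2.66 + 0.9 = 3.56

3.56 bits


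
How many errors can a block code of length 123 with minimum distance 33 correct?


Correction capability = floor((d-1)/2) = floor((33-1)/2) = 16

16 errors


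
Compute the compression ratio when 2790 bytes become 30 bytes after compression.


Ratio = original / compressed = 2790 / 30 = 93.0

93.0


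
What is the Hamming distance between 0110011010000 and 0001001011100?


Count differing positions: . ^ ^ ^ . ^ . . . ^ ^ . . = 6 differences

6


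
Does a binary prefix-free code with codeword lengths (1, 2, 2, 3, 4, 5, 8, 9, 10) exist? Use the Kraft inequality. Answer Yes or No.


Kraft sum = sum(2^(-l_i)) = 1.2256, need <= 1. Result: violated (a binary prefix-free code with these lengths cannot exist)

No


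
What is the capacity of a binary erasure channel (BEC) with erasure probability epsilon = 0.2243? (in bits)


C = 1 - epsilon = 1 - 0.2243 = 0.7757

0.7757 bits


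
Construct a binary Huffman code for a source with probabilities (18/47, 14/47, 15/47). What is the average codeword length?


Huffman construction (repeatedly merge the two least-probable nodes; each merge adds 1 bit to every symbol beneath it): 14/47 + 15/47 = 29/47; 18/47 + 29/47 = 1. Resulting codeword lengths (in the order the probabilities were given): (1, 2, 2). L_avg = sum(p_i * l_i) = 18/47*1 + 14/47*2 + 15/47*2 = 76/47 = 1.617

1.617 bits


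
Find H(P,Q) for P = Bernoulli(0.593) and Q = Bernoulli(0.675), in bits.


H(P,Q) = -p*log2(q) - (1-p)*log2(1-q). -0.593*log2(0.675) = 0.336255; -0.407*log2(0.325) = 0.659946. H(P,Q) = 0.336255 + 0.659946 = 0.9962

0.9962 bits


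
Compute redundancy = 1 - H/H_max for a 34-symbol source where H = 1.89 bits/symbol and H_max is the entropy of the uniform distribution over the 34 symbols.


H_max = log2(K) = log2(34) = 5.0875 bits/symbol. Redundancy = 1 - H/H_max = 1 - 1.89/5.0875 = 1 - 0.3715 = 0.6285

0.6285


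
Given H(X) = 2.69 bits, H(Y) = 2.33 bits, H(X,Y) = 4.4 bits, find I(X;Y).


I(X;Y) = H(X) + H(Y) - H(X,Y) = 2.69 + 2.33 - 4.4 = 0.62

0.62 bits


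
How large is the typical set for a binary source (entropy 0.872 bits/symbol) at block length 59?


log2|A_typical| = nH = 59 * 0.872 = 51.448, so |A_typical| ~ 2^51.448 = 3.072e+15

3.072e+15


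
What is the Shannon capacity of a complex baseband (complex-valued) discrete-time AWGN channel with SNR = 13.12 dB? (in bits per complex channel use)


SNR_linear = 10^(13.12/10) = 20.5116; C = log2(1 + SNR_linear) = log2(1 + 20.5116) = 4.427

4.427 bits/channel use


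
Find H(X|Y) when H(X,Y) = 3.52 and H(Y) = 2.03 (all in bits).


H(X|Y) = H(X,Y) - H(Y) = 3.52 - 2.03 = 1.49

1.49 bits


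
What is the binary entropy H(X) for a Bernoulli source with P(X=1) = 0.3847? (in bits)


H = -p*log2(p) - (1-p)*log2(1-p). -0.3847*log2(0.3847) = 0.530191; -0.6153*log2(0.6153) = 0.431103. H = 0.530191 + 0.431103 = 0.9613

0.9613 bits


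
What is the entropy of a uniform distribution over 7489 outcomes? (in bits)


H = log2(n) = log2(7489) = 12.8706

12.8706 bits


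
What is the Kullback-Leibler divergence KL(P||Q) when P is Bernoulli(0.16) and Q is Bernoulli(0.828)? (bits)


KL = p*log2(p/q) + (1-p)*log2((1-p)/(1-q)) = 0.16*log2(0.16/0.828) + 0.84*log2(0.84/0.172) = 1.5425

1.5425 bits


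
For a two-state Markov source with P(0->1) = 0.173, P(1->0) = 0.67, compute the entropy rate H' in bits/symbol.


Stationary distribution: pi_0 = p10/(p01+p10) = 0.7948, pi_1 = 0.2052. Entropy rate H' = pi_0*H(p01) + pi_1*H(p10) = 0.7948*0.6645 + 0.2052*0.9149 = 0.7159

0.7159 bits/symbol


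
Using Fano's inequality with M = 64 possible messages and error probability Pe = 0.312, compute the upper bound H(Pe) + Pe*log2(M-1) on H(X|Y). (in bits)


H(Pe) = -Pe*log2(Pe) - (1-Pe)*log2(1-Pe) = -0.312*log2(0.312) - 0.688*log2(0.688) = 0.524279 + 0.371189 = 0.8955. Pe*log2(M-1) = 0.312*log2(63) = 1.864911. Bound = H(Pe) + Pe*log2(M-1) = 0.524279 + 0.371189 + 1.864911 = 2.7604

2.7604 bits


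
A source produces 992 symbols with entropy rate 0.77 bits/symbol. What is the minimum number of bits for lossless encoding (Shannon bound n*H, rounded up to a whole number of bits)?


Minimum bits >= n * H = 992 * 0.77 = 763.84, rounded up to a whole number of bits = 764

764 bits


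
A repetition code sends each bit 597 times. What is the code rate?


Rate = k/n = 1/597

1/597


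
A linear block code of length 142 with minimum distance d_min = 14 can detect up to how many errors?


Detection capability = d_min - 1 = 14 - 1 = 13

13 errors


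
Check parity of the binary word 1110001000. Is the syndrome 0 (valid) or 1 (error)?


Syndrome = XOR of all bits = 1 XOR 1 XOR 1 XOR 0 XOR 0 XOR 0 XOR 1 XOR 0 XOR 0 XOR 0 = 0

0


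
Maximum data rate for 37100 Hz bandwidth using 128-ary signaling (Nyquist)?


Rate = 2 * B * log2(M) = 2 * 37100 * 7.0 = 519400.0

519400.0 bps


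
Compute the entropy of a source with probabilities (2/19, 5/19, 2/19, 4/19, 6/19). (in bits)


H = -sum(p_i * log2(p_i)). Terms: -(2/19)*log2(2/19) = 0.341887; -(5/19)*log2(5/19) = 0.506842; -(2/19)*log2(2/19) = 0.341887; -(4/19)*log2(4/19) = 0.473248; -(6/19)*log2(6/19) = 0.525147. H = 0.341887 + 0.506842 + 0.341887 + 0.473248 + 0.525147 = 2.189

2.189 bits


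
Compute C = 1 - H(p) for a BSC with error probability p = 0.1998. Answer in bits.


H(p) = -p*log2(p) - (1-p)*log2(1-p) = -0.1998*log2(0.1998) - 0.8002*log2(0.8002) = 0.464210 + 0.257318 = 0.7215. C = 1 - H(p) = 1 - 0.7215 = 0.2785

0.2785 bits


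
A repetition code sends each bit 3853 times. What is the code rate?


Rate = k/n = 1/3853

1/3853


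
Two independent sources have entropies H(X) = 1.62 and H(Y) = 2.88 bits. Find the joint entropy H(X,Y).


For independent variables, H(X,Y) = H(X) + H(Y) = 1.62 + 2.88 = 4.5

4.5 bits


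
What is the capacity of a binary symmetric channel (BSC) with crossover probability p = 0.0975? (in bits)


H(p) = -p*log2(p) - (1-p)*log2(1-p) = -0.0975*log2(0.0975) - 0.9025*log2(0.9025) = 0.327449 + 0.133571 = 0.461. C = 1 - H(p) = 1 - 0.461 = 0.539

0.539 bits


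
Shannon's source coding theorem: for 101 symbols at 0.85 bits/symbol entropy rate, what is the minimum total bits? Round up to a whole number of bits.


Minimum bits >= n * H = 101 * 0.85 = 85.85, rounded up to a whole number of bits = 86

86 bits


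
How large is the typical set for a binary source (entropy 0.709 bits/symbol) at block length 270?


log2|A_typical| = nH = 270 * 0.709 = 191.43, so |A_typical| ~ 2^191.43 = 4.228e+57

4.228e+57


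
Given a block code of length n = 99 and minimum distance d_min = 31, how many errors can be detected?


Detection capability = d_min - 1 = 31 - 1 = 30

30 errors


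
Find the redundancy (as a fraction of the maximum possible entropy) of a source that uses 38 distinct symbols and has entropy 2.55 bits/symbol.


H_max = log2(K) = log2(38) = 5.2479 bits/symbol. Redundancy = 1 - H/H_max = 1 - 2.55/5.2479 = 1 - 0.4859 = 0.5141

0.5141


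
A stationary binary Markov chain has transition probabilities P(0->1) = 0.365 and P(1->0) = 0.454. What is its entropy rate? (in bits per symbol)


Stationary distribution: pi_0 = p10/(p01+p10) = 0.5543, pi_1 = 0.4457. Entropy rate H' = pi_0*H(p01) + pi_1*H(p10) = 0.5543*0.9468 + 0.4457*0.9939 = 0.9678

0.9678 bits/symbol


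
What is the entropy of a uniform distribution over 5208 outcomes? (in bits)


H = log2(n) = log2(5208) = 12.3465

12.3465 bits


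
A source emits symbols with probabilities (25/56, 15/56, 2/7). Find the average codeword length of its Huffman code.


Huffman construction (repeatedly merge the two least-probable nodes; each merge adds 1 bit to every symbol beneath it): 15/56 + 2/7 = 31/56; 25/56 + 31/56 = 1. Resulting codeword lengths (in the order the probabilities were given): (1, 2, 2). L_avg = sum(p_i * l_i) = 25/56*1 + 15/56*2 + 2/7*2 = 87/56 = 1.5536

1.5536 bits


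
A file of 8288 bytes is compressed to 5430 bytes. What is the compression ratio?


Ratio = original / compressed = 8288 / 5430 = 1.5263

1.5263


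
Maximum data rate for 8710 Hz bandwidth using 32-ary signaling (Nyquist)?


Rate = 2 * B * log2(M) = 2 * 8710 * 5.0 = 87100.0

87100.0 bps


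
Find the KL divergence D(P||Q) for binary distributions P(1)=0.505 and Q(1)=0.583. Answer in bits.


KL = p*log2(p/q) + (1-p)*log2((1-p)/(1-q)) = 0.505*log2(0.505/0.583) + 0.495*log2(0.495/0.417) = 0.0178

0.0178 bits


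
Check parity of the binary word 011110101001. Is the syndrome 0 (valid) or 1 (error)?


Syndrome = XOR of all bits = 0 XOR 1 XOR 1 XOR 1 XOR 1 XOR 0 XOR 1 XOR 0 XOR 1 XOR 0 XOR 0 XOR 1 = 1

1


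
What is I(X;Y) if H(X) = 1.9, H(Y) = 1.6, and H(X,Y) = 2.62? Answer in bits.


I(X;Y) = H(X) + H(Y) - H(X,Y) = 1.9 + 1.6 - 2.62 = 0.88

0.88 bits


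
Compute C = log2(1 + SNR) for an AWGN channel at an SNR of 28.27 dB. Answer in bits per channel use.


SNR_linear = 10^(28.27/10) = 671.4289; C = log2(1 + SNR_linear) = log2(1 + 671.4289) = 9.3932

9.3932 bits/channel use


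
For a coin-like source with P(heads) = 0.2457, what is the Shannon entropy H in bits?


H = -p*log2(p) - (1-p)*log2(1-p). -0.2457*log2(0.2457) = 0.497550; -0.7543*log2(0.7543) = 0.306841. H = 0.497550 + 0.306841 = 0.8044

0.8044 bits


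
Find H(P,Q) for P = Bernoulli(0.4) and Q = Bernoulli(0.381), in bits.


H(P,Q) = -p*log2(q) - (1-p)*log2(1-q). -0.4*log2(0.381) = 0.556855; -0.6*log2(0.619) = 0.415193. H(P,Q) = 0.556855 + 0.415193 = 0.972

0.972 bits


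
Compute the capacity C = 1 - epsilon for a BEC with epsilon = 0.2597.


C = 1 - epsilon = 1 - 0.2597 = 0.7403

0.7403 bits


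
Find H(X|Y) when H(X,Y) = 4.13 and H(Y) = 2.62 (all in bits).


H(X|Y) = H(X,Y) - H(Y) = 4.13 - 2.62 = 1.51

1.51 bits


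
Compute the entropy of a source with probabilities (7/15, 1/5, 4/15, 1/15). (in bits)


H = -sum(p_i * log2(p_i)). Terms: -(7/15)*log2(7/15) = 0.513117; -(1/5)*log2(1/5) = 0.464386; -(4/15)*log2(4/15) = 0.508504; -(1/15)*log2(1/15) = 0.260459. H = 0.513117 + 0.464386 + 0.508504 + 0.260459 = 1.7465

1.7465 bits


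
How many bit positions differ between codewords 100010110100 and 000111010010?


Count differing positions: ^ . . ^ . ^ ^ . . ^ ^ . = 6 differences

6


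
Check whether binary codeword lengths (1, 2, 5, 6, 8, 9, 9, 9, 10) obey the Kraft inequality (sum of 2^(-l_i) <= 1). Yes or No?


Kraft sum = sum(2^(-l_i)) = 0.8076, need <= 1. Result: satisfied (a binary prefix-free code with these lengths exists)

Yes


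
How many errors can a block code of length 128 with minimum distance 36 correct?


Correction capability = floor((d-1)/2) = floor((36-1)/2) = 17

17 errors


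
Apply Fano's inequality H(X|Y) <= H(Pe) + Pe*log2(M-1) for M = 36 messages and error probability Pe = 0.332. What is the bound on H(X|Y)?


H(Pe) = -Pe*log2(Pe) - (1-Pe)*log2(1-Pe) = -0.332*log2(0.332) - 0.668*log2(0.668) = 0.528127 + 0.388829 = 0.917. Pe*log2(M-1) = 0.332*log2(35) = 1.702922. Bound = H(Pe) + Pe*log2(M-1) = 0.528127 + 0.388829 + 1.702922 = 2.6199

2.6199 bits


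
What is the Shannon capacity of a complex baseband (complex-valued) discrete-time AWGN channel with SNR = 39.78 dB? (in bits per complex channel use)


SNR_linear = 10^(39.78/10) = 9506.0479; C = log2(1 + SNR_linear) = log2(1 + 9506.0479) = 13.2148

13.2148 bits/channel use


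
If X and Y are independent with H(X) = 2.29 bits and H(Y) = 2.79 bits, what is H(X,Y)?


For independent variables, H(X,Y) = H(X) + H(Y) = 2.29 + 2.79 = 5.08

5.08 bits


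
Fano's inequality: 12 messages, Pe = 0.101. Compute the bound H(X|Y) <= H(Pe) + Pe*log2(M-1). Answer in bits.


H(Pe) = -Pe*log2(Pe) - (1-Pe)*log2(1-Pe) = -0.101*log2(0.101) - 0.899*log2(0.899) = 0.334065 + 0.138093 = 0.4722. Pe*log2(M-1) = 0.101*log2(11) = 0.349403. Bound = H(Pe) + Pe*log2(M-1) = 0.334065 + 0.138093 + 0.349403 = 0.8216

0.8216 bits


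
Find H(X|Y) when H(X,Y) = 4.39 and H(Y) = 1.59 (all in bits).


H(X|Y) = H(X,Y) - H(Y) = 4.39 - 1.59 = 2.8

2.8 bits


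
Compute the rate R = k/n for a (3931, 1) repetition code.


Rate = k/n = 1/3931

1/3931


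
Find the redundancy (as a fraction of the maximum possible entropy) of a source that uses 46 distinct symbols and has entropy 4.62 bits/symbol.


H_max = log2(K) = log2(46) = 5.5236 bits/symbol. Redundancy = 1 - H/H_max = 1 - 4.62/5.5236 = 1 - 0.8364 = 0.1636

0.1636


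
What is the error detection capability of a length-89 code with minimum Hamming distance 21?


Detection capability = d_min - 1 = 21 - 1 = 20

20 errors


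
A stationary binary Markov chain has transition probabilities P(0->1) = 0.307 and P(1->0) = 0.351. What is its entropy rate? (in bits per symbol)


Stationary distribution: pi_0 = p10/(p01+p10) = 0.5334, pi_1 = 0.4666. Entropy rate H' = pi_0*H(p01) + pi_1*H(p10) = 0.5334*0.8897 + 0.4666*0.935 = 0.9108

0.9108 bits/symbol


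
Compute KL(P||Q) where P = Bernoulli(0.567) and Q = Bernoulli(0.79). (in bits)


KL = p*log2(p/q) + (1-p)*log2((1-p)/(1-q)) = 0.567*log2(0.567/0.79) + 0.433*log2(0.433/0.21) = 0.1807

0.1807 bits


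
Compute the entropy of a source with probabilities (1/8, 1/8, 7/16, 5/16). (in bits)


H = -sum(p_i * log2(p_i)). Terms: -(1/8)*log2(1/8) = 0.375000; -(1/8)*log2(1/8) = 0.375000; -(7/16)*log2(7/16) = 0.521782; -(5/16)*log2(5/16) = 0.524397. H = 0.375000 + 0.375000 + 0.521782 + 0.524397 = 1.7962

1.7962 bits


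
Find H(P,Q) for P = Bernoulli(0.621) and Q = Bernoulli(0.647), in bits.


H(P,Q) = -p*log2(q) - (1-p)*log2(1-q). -0.621*log2(0.647) = 0.390089; -0.379*log2(0.353) = 0.569357. H(P,Q) = 0.390089 + 0.569357 = 0.9594

0.9594 bits


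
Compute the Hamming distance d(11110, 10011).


Count differing positions: . ^ ^ . ^ = 3 differences

3


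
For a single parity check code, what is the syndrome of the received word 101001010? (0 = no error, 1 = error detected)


Syndrome = XOR of all bits = 1 XOR 0 XOR 1 XOR 0 XOR 0 XOR 1 XOR 0 XOR 1 XOR 0 = 0

0


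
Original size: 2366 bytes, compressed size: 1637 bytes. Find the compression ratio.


Ratio = original / compressed = 2366 / 1637 = 1.4453

1.4453


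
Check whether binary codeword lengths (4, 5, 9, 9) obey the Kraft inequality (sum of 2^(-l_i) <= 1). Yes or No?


Kraft sum = sum(2^(-l_i)) = 0.0977, need <= 1. Result: satisfied (a binary prefix-free code with these lengths exists)

Yes


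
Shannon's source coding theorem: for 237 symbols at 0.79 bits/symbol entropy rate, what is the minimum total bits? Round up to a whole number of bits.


Minimum bits >= n * H = 237 * 0.79 = 187.23, rounded up to a whole number of bits = 188

188 bits


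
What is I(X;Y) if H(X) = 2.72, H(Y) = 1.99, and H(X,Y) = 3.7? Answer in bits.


I(X;Y) = H(X) + H(Y) - H(X,Y) = 2.72 + 1.99 - 3.7 = 1.01

1.01 bits


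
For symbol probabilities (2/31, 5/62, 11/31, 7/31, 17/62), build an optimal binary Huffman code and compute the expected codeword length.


Huffman construction (repeatedly merge the two least-probable nodes; each merge adds 1 bit to every symbol beneath it): 2/31 + 5/62 = 9/62; 9/62 + 7/31 = 23/62; 17/62 + 11/31 = 39/62; 23/62 + 39/62 = 1. Resulting codeword lengths (in the order the probabilities were given): (3, 3, 2, 2, 2). L_avg = sum(p_i * l_i) = 2/31*3 + 5/62*3 + 11/31*2 + 7/31*2 + 17/62*2 = 133/62 = 2.1452

2.1452 bits


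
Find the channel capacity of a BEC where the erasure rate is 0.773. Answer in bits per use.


C = 1 - epsilon = 1 - 0.773 = 0.227

0.227 bits


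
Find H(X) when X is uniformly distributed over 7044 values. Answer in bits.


H = log2(n) = log2(7044) = 12.7822

12.7822 bits


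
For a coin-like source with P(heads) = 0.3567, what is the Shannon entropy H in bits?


H = -p*log2(p) - (1-p)*log2(1-p). -0.3567*log2(0.3567) = 0.530490; -0.6433*log2(0.6433) = 0.409420. H = 0.530490 + 0.409420 = 0.9399

0.9399 bits


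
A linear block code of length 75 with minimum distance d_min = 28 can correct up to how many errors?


Correction capability = floor((d-1)/2) = floor((28-1)/2) = 13

13 errors


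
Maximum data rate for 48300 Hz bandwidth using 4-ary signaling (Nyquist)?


Rate = 2 * B * log2(M) = 2 * 48300 * 2.0 = 193200.0

193200.0 bps


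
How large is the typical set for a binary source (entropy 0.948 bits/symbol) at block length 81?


log2|A_typical| = nH = 81 * 0.948 = 76.788, so |A_typical| ~ 2^76.788 = 1.305e+23

1.305e+23


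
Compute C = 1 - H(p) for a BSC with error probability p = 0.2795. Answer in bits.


H(p) = -p*log2(p) - (1-p)*log2(1-p) = -0.2795*log2(0.2795) - 0.7205*log2(0.7205) = 0.514023 + 0.340746 = 0.8548. C = 1 - H(p) = 1 - 0.8548 = 0.1452

0.1452 bits


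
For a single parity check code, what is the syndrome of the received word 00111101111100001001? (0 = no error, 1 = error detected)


Syndrome = XOR of all bits = 0 XOR 0 XOR 1 XOR 1 XOR 1 XOR 1 XOR 0 XOR 1 XOR 1 XOR 1 XOR 1 XOR 1 XOR 0 XOR 0 XOR 0 XOR 0 XOR 1 XOR 0 XOR 0 XOR 1 = 1

1


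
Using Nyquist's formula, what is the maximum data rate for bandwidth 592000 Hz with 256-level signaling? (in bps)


Rate = 2 * B * log2(M) = 2 * 592000 * 8.0 = 9472000.0

9472000.0 bps


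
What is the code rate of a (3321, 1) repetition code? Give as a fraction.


Rate = k/n = 1/3321

1/3321


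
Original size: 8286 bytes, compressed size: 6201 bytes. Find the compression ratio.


Ratio = original / compressed = 8286 / 6201 = 1.3362

1.3362


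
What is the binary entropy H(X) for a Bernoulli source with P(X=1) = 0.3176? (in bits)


H = -p*log2(p) - (1-p)*log2(1-p). -0.3176*log2(0.3176) = 0.525538; -0.6824*log2(0.6824) = 0.376214. H = 0.525538 + 0.376214 = 0.9018

0.9018 bits


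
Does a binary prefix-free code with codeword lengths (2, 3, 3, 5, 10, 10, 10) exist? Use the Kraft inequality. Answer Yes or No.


Kraft sum = sum(2^(-l_i)) = 0.5342, need <= 1. Result: satisfied (a binary prefix-free code with these lengths exists)

Yes


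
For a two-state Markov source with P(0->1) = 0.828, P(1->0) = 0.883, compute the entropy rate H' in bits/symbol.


Stationary distribution: pi_0 = p10/(p01+p10) = 0.5161, pi_1 = 0.4839. Entropy rate H' = pi_0*H(p01) + pi_1*H(p10) = 0.5161*0.6623 + 0.4839*0.5207 = 0.5937

0.5937 bits/symbol


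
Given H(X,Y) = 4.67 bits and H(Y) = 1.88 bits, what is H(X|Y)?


H(X|Y) = H(X,Y) - H(Y) = 4.67 - 1.88 = 2.79

2.79 bits


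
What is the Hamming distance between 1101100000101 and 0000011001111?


Count differing positions: ^ ^ . ^ ^ ^ ^ . . ^ . ^ . = 8 differences

8


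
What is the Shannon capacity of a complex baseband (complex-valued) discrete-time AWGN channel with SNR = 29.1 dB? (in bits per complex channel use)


SNR_linear = 10^(29.1/10) = 812.8305; C = log2(1 + SNR_linear) = log2(1 + 812.8305) = 9.6686

9.6686 bits/channel use


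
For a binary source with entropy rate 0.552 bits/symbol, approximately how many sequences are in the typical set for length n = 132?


log2|A_typical| = nH = 132 * 0.552 = 72.864, so |A_typical| ~ 2^72.864 = 8.595e+21

8.595e+21


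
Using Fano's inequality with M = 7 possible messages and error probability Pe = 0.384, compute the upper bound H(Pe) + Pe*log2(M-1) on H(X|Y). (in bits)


H(Pe) = -Pe*log2(Pe) - (1-Pe)*log2(1-Pe) = -0.384*log2(0.384) - 0.616*log2(0.616) = 0.530236 + 0.430583 = 0.9608. Pe*log2(M-1) = 0.384*log2(6) = 0.992626. Bound = H(Pe) + Pe*log2(M-1) = 0.530236 + 0.430583 + 0.992626 = 1.9534

1.9534 bits


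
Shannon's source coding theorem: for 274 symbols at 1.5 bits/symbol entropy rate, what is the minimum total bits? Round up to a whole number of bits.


Minimum bits >= n * H = 274 * 1.5 = 411.0, rounded up to a whole number of bits = 411

411 bits


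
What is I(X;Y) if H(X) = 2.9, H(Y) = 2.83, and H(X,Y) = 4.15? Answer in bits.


I(X;Y) = H(X) + H(Y) - H(X,Y) = 2.9 + 2.83 - 4.15 = 1.58

1.58 bits


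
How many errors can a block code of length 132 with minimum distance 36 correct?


Correction capability = floor((d-1)/2) = floor((36-1)/2) = 17

17 errors


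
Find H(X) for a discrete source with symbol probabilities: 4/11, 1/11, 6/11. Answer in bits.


H = -sum(p_i * log2(p_i)). Terms: -(4/11)*log2(4/11) = 0.530702; -(1/11)*log2(1/11) = 0.314494; -(6/11)*log2(6/11) = 0.476983. H = 0.530702 + 0.314494 + 0.476983 = 1.3222

1.3222 bits


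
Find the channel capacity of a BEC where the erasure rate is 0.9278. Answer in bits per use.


C = 1 - epsilon = 1 - 0.9278 = 0.0722

0.0722 bits


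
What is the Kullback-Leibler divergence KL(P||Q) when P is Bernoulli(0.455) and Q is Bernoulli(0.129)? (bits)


KL = p*log2(p/q) + (1-p)*log2((1-p)/(1-q)) = 0.455*log2(0.455/0.129) + 0.545*log2(0.545/0.871) = 0.4588

0.4588 bits


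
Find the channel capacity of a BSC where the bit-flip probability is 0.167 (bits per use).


H(p) = -p*log2(p) - (1-p)*log2(1-p) = -0.167*log2(0.167) - 0.833*log2(0.833) = 0.431207 + 0.219588 = 0.6508. C = 1 - H(p) = 1 - 0.6508 = 0.3492

0.3492 bits


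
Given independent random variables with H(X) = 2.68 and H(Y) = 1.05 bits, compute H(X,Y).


For independent variables, H(X,Y) = H(X) + H(Y) = 2.68 + 1.05 = 3.73

3.73 bits


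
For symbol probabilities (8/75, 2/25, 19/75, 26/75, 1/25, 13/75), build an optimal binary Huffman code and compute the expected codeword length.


Huffman construction (repeatedly merge the two least-probable nodes; each merge adds 1 bit to every symbol beneath it): 1/25 + 2/25 = 3/25; 8/75 + 3/25 = 17/75; 13/75 + 17/75 = 2/5; 19/75 + 26/75 = 3/5; 2/5 + 3/5 = 1. Resulting codeword lengths (in the order the probabilities were given): (3, 4, 2, 2, 4, 2). L_avg = sum(p_i * l_i) = 8/75*3 + 2/25*4 + 19/75*2 + 26/75*2 + 1/25*4 + 13/75*2 = 176/75 = 2.3467

2.3467 bits


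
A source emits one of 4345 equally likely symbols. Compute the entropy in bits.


H = log2(n) = log2(4345) = 12.0851

12.0851 bits


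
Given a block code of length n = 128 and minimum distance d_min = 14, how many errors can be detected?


Detection capability = d_min - 1 = 14 - 1 = 13

13 errors


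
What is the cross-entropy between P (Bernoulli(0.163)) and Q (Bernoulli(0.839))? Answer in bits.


H(P,Q) = -p*log2(q) - (1-p)*log2(1-q). -0.163*log2(0.839) = 0.041281; -0.837*log2(0.161) = 2.205384. H(P,Q) = 0.041281 + 2.205384 = 2.2467

2.2467 bits


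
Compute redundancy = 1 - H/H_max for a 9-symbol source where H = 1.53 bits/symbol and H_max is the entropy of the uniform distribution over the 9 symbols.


H_max = log2(K) = log2(9) = 3.1699 bits/symbol. Redundancy = 1 - H/H_max = 1 - 1.53/3.1699 = 1 - 0.4827 = 0.5173

0.5173


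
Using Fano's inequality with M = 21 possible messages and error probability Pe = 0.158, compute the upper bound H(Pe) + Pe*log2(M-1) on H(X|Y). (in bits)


H(Pe) = -Pe*log2(Pe) - (1-Pe)*log2(1-Pe) = -0.158*log2(0.158) - 0.842*log2(0.842) = 0.420597 + 0.208907 = 0.6295. Pe*log2(M-1) = 0.158*log2(20) = 0.682865. Bound = H(Pe) + Pe*log2(M-1) = 0.420597 + 0.208907 + 0.682865 = 1.3124

1.3124 bits


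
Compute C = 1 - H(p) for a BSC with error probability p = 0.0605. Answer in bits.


H(p) = -p*log2(p) - (1-p)*log2(1-p) = -0.0605*log2(0.0605) - 0.9395*log2(0.9395) = 0.244839 + 0.084588 = 0.3294. C = 1 - H(p) = 1 - 0.3294 = 0.6706

0.6706 bits


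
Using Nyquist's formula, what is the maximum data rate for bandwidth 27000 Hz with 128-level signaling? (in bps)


Rate = 2 * B * log2(M) = 2 * 27000 * 7.0 = 378000.0

378000.0 bps


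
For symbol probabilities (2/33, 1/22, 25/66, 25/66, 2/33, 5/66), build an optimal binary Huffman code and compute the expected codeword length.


Huffman construction (repeatedly merge the two least-probable nodes; each merge adds 1 bit to every symbol beneath it): 1/22 + 2/33 = 7/66; 2/33 + 5/66 = 3/22; 7/66 + 3/22 = 8/33; 8/33 + 25/66 = 41/66; 25/66 + 41/66 = 1. Resulting codeword lengths (in the order the probabilities were given): (4, 4, 2, 1, 4, 4). L_avg = sum(p_i * l_i) = 2/33*4 + 1/22*4 + 25/66*2 + 25/66*1 + 2/33*4 + 5/66*4 = 139/66 = 2.1061

2.1061 bits


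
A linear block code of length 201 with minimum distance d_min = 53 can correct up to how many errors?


Correction capability = floor((d-1)/2) = floor((53-1)/2) = 26

26 errors


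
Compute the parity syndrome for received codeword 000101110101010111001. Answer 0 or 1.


Syndrome = XOR of all bits = 0 XOR 0 XOR 0 XOR 1 XOR 0 XOR 1 XOR 1 XOR 1 XOR 0 XOR 1 XOR 0 XOR 1 XOR 0 XOR 1 XOR 0 XOR 1 XOR 1 XOR 1 XOR 0 XOR 0 XOR 1 = 1

1


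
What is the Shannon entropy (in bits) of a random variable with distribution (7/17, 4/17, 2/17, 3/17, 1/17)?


H = -sum(p_i * log2(p_i)). Terms: -(7/17)*log2(7/17) = 0.527103; -(4/17)*log2(4/17) = 0.491168; -(2/17)*log2(2/17) = 0.363231; -(3/17)*log2(3/17) = 0.441618; -(1/17)*log2(1/17) = 0.240439. H = 0.527103 + 0.491168 + 0.363231 + 0.441618 + 0.240439 = 2.0636

2.0636 bits


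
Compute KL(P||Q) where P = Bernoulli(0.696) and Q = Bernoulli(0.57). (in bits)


KL = p*log2(p/q) + (1-p)*log2((1-p)/(1-q)) = 0.696*log2(0.696/0.57) + 0.304*log2(0.304/0.43) = 0.0485

0.0485 bits


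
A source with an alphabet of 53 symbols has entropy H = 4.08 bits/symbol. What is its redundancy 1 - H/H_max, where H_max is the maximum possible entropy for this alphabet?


H_max = log2(K) = log2(53) = 5.7279 bits/symbol. Redundancy = 1 - H/H_max = 1 - 4.08/5.7279 = 1 - 0.7123 = 0.2877

0.2877


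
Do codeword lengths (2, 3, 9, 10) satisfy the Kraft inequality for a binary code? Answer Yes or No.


Kraft sum = sum(2^(-l_i)) = 0.3779, need <= 1. Result: satisfied (a binary prefix-free code with these lengths exists)

Yes


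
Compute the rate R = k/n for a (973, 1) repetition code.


Rate = k/n = 1/973

1/973


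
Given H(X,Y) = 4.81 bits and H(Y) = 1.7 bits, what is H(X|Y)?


H(X|Y) = H(X,Y) - H(Y) = 4.81 - 1.7 = 3.11

3.11 bits


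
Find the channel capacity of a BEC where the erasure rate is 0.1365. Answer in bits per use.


C = 1 - epsilon = 1 - 0.1365 = 0.8635

0.8635 bits


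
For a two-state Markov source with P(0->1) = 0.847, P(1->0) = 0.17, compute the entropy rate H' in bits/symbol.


Stationary distribution: pi_0 = p10/(p01+p10) = 0.1672, pi_1 = 0.8328. Entropy rate H' = pi_0*H(p01) + pi_1*H(p10) = 0.1672*0.6173 + 0.8328*0.6577 = 0.651

0.651 bits/symbol


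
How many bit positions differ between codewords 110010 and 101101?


Count differing positions: . ^ ^ ^ ^ ^ = 5 differences

5


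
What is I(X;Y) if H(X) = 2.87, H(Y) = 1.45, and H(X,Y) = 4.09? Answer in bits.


I(X;Y) = H(X) + H(Y) - H(X,Y) = 2.87 + 1.45 - 4.09 = 0.23

0.23 bits


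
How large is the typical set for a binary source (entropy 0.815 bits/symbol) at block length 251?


log2|A_typical| = nH = 251 * 0.815 = 204.565, so |A_typical| ~ 2^204.565 = 3.804e+61

3.804e+61


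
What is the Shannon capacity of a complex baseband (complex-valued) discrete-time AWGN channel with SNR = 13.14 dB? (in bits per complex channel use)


SNR_linear = 10^(13.14/10) = 20.6063; C = log2(1 + SNR_linear) = log2(1 + 20.6063) = 4.4334

4.4334 bits/channel use


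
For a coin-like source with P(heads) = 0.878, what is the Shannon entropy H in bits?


H = -p*log2(p) - (1-p)*log2(1-p). -0.878*log2(0.878) = 0.164807; -0.122*log2(0.122) = 0.370276. H = 0.164807 + 0.370276 = 0.5351

0.5351 bits


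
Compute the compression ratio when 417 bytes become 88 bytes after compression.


Ratio = original / compressed = 417 / 88 = 4.7386

4.7386


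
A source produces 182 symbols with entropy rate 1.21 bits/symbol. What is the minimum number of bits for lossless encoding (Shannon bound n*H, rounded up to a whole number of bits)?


Minimum bits >= n * H = 182 * 1.21 = 220.22, rounded up to a whole number of bits = 221

221 bits


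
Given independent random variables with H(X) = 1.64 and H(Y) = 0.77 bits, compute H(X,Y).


For independent variables, H(X,Y) = H(X) + H(Y) = 1.64 + 0.77 = 2.41

2.41 bits


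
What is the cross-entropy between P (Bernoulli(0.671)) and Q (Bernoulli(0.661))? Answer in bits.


H(P,Q) = -p*log2(q) - (1-p)*log2(1-q). -0.671*log2(0.661) = 0.400773; -0.329*log2(0.339) = 0.513451. H(P,Q) = 0.400773 + 0.513451 = 0.9142

0.9142 bits


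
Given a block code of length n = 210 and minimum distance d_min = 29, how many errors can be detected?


Detection capability = d_min - 1 = 29 - 1 = 28

28 errors


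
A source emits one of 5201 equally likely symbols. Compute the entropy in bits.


H = log2(n) = log2(5201) = 12.3446

12.3446 bits


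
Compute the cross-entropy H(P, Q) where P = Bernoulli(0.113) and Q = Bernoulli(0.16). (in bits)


H(P,Q) = -p*log2(q) - (1-p)*log2(1-q). -0.113*log2(0.16) = 0.298756; -0.887*log2(0.84) = 0.223115. H(P,Q) = 0.298756 + 0.223115 = 0.5219

0.5219 bits


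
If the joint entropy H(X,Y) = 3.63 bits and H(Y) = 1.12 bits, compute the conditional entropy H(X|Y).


H(X|Y) = H(X,Y) - H(Y) = 3.63 - 1.12 = 2.51

2.51 bits


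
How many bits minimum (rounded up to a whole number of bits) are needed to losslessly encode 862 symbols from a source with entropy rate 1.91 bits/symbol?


Minimum bits >= n * H = 862 * 1.91 = 1646.42, rounded up to a whole number of bits = 1647

1647 bits


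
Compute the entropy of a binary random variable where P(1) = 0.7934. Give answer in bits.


H = -p*log2(p) - (1-p)*log2(1-p). -0.7934*log2(0.7934) = 0.264900; -0.2066*log2(0.2066) = 0.470033. H = 0.264900 + 0.470033 = 0.7349

0.7349 bits


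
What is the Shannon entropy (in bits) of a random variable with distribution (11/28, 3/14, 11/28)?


H = -sum(p_i * log2(p_i)). Terms: -(11/28)*log2(11/28) = 0.529541; -(3/14)*log2(3/14) = 0.476227; -(11/28)*log2(11/28) = 0.529541. H = 0.529541 + 0.476227 + 0.529541 = 1.5353

1.5353 bits


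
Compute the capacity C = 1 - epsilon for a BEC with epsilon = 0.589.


C = 1 - epsilon = 1 - 0.589 = 0.411

0.411 bits


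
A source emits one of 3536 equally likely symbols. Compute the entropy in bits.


H = log2(n) = log2(3536) = 11.7879

11.7879 bits


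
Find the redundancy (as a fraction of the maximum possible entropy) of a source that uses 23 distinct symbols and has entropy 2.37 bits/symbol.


H_max = log2(K) = log2(23) = 4.5236 bits/symbol. Redundancy = 1 - H/H_max = 1 - 2.37/4.5236 = 1 - 0.5239 = 0.4761

0.4761


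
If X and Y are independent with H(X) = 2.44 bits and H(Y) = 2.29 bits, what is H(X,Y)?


For independent variables, H(X,Y) = H(X) + H(Y) = 2.44 + 2.29 = 4.73

4.73 bits


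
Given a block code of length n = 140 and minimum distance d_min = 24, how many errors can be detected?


Detection capability = d_min - 1 = 24 - 1 = 23

23 errors


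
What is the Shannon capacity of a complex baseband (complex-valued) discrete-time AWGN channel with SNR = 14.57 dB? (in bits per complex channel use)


SNR_linear = 10^(14.57/10) = 28.6418; C = log2(1 + SNR_linear) = log2(1 + 28.6418) = 4.8896

4.8896 bits/channel use


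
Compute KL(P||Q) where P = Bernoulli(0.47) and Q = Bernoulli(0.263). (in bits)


KL = p*log2(p/q) + (1-p)*log2((1-p)/(1-q)) = 0.47*log2(0.47/0.263) + 0.53*log2(0.53/0.737) = 0.1416

0.1416 bits


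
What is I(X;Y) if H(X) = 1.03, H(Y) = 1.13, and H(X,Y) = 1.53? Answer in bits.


I(X;Y) = H(X) + H(Y) - H(X,Y) = 1.03 + 1.13 - 1.53 = 0.63

0.63 bits


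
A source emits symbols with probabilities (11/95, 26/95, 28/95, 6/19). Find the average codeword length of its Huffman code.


Huffman construction (repeatedly merge the two least-probable nodes; each merge adds 1 bit to every symbol beneath it): 11/95 + 26/95 = 37/95; 28/95 + 6/19 = 58/95; 37/95 + 58/95 = 1. Resulting codeword lengths (in the order the probabilities were given): (2, 2, 2, 2). L_avg = sum(p_i * l_i) = 11/95*2 + 26/95*2 + 28/95*2 + 6/19*2 = 2

2.0 bits


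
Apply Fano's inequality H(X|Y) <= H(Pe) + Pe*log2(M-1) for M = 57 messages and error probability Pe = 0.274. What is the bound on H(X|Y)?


H(Pe) = -Pe*log2(Pe) - (1-Pe)*log2(1-Pe) = -0.274*log2(0.274) - 0.726*log2(0.726) = 0.511764 + 0.335382 = 0.8471. Pe*log2(M-1) = 0.274*log2(56) = 1.591215. Bound = H(Pe) + Pe*log2(M-1) = 0.511764 + 0.335382 + 1.591215 = 2.4384

2.4384 bits


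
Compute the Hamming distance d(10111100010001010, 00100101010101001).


Count differing positions: ^ . . ^ ^ . . ^ . . . ^ . . . ^ ^ = 7 differences

7


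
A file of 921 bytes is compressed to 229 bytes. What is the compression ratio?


Ratio = original / compressed = 921 / 229 = 4.0218

4.0218


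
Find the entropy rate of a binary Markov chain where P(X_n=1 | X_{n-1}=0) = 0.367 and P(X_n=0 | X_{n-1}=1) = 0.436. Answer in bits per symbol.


Stationary distribution: pi_0 = p10/(p01+p10) = 0.543, pi_1 = 0.457. Entropy rate H' = pi_0*H(p01) + pi_1*H(p10) = 0.543*0.9483 + 0.457*0.9881 = 0.9665

0.9665 bits/symbol


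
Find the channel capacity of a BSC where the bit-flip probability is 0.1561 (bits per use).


H(p) = -p*log2(p) - (1-p)*log2(1-p) = -0.1561*log2(0.1561) - 0.8439*log2(0.8439) = 0.418263 + 0.206634 = 0.6249. C = 1 - H(p) = 1 - 0.6249 = 0.3751

0.3751 bits
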